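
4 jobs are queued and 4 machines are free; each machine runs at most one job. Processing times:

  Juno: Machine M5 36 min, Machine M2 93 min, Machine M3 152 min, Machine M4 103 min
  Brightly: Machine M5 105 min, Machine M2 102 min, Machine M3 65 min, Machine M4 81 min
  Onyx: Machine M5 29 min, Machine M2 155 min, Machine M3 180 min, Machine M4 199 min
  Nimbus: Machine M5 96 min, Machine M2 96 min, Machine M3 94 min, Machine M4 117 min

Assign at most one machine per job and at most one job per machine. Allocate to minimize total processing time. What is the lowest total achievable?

Min total: 293 min

This is a one-to-one assignment (minimum-cost bipartite matching).
Optimal: Juno→Machine M4 (103 min), Brightly→Machine M3 (65 min), Onyx→Machine M5 (29 min), Nimbus→Machine M2 (96 min) — total 103+65+29+96 = 293 min.
Column-greedy (each machine in turn goes to its cheapest remaining job) gives 304 min, worse by 11.
Next-best assignment: Juno→Machine M2, Brightly→Machine M4, Onyx→Machine M5, Nimbus→Machine M3 = 297 min.
Checked against all permutations: 293 min is optimal.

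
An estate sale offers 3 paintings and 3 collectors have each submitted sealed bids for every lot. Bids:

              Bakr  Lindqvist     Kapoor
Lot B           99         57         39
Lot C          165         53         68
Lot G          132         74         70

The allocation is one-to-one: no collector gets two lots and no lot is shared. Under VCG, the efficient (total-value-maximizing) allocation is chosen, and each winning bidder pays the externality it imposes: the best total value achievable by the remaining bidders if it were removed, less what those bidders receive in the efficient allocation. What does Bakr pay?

Efficient allocation: Bakr→Lot C ($165), Lindqvist→Lot B ($57), Kapoor→Lot G ($70); total welfare W = $292.
Bakr receives Lot C at value $165, so the others get W − 165 = $127.
Without Bakr: best allocation of the remaining 2 bidders over all 3 lots is Lindqvist→Lot G ($74), Kapoor→Lot C ($68), total $142.
VCG payment = (others' best without Bakr) − (others' welfare with Bakr) = 142 − 127 = $15.

Bakr pays $15.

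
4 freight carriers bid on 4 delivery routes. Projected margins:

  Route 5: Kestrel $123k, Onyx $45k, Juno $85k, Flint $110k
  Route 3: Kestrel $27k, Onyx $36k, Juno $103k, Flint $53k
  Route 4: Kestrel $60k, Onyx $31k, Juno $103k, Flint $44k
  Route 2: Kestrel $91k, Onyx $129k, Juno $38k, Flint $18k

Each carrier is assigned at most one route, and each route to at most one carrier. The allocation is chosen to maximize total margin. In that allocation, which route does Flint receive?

Flint receives Route 3.

Optimal: Kestrel→Route 5 ($123k), Onyx→Route 2 ($129k), Juno→Route 4 ($103k), Flint→Route 3 ($53k) — total 123+129+103+53 = $408k.
Row-greedy (each carrier in turn takes its best remaining route) gives $399k, worse by 9.
Next-best assignment: Kestrel→Route 4, Onyx→Route 2, Juno→Route 3, Flint→Route 5 = $402k.
Checked against all permutations: $408k is optimal.
Flint's own top route is Route 5 ($110k), but forcing Flint→Route 5 and reassigning the rest optimally gives only $402k — worse by 6.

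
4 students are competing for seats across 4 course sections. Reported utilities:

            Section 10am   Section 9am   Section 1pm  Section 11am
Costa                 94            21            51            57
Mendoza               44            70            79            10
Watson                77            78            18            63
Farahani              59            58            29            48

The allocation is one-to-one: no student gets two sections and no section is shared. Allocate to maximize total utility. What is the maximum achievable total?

Maximum total: 299 points

Treat this as an assignment problem: match each student to one section.
Optimal: Costa→Section 10am (94 points), Mendoza→Section 1pm (79 points), Watson→Section 9am (78 points), Farahani→Section 11am (48 points) — total 94+79+78+48 = 299 points.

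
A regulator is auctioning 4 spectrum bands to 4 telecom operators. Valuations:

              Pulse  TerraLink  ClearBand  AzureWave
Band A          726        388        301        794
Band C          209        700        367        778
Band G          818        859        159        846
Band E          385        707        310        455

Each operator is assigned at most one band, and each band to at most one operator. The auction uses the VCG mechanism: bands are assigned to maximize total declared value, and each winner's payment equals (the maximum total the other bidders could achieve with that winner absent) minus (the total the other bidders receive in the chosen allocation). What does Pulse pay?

Efficient allocation: Pulse→Band G ($818M), TerraLink→Band E ($707M), ClearBand→Band C ($367M), AzureWave→Band A ($794M); total welfare W = $2686M.
Pulse receives Band G at value $818M, so the others get W − 818 = $1868M.
Without Pulse: best allocation of the remaining 3 bidders over all 4 bands is TerraLink→Band G ($859M), ClearBand→Band C ($367M), AzureWave→Band A ($794M), total $2020M.
VCG payment = (others' best without Pulse) − (others' welfare with Pulse) = 2020 − 1868 = $152M.

Pulse pays $152M.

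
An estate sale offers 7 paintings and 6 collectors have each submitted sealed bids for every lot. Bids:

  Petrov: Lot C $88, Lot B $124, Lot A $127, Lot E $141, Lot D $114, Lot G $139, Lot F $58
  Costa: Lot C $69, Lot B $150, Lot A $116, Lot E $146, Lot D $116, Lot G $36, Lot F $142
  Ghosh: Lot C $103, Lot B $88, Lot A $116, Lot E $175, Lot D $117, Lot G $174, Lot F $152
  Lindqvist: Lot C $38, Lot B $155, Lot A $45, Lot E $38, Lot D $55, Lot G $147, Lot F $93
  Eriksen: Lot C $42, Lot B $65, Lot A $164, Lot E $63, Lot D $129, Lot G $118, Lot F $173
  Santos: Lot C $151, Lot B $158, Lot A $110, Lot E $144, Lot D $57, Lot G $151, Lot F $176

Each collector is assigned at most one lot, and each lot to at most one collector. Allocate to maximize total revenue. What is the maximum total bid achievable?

Optimal: Petrov→Lot D ($114), Costa→Lot E ($146), Ghosh→Lot G ($174), Lindqvist→Lot B ($155), Eriksen→Lot A ($164), Santos→Lot F ($176) — total 114+146+174+155+164+176 = $929.
Column-greedy (each lot in turn goes to its best remaining collector) gives $900, worse by 29.

Maximum total: $929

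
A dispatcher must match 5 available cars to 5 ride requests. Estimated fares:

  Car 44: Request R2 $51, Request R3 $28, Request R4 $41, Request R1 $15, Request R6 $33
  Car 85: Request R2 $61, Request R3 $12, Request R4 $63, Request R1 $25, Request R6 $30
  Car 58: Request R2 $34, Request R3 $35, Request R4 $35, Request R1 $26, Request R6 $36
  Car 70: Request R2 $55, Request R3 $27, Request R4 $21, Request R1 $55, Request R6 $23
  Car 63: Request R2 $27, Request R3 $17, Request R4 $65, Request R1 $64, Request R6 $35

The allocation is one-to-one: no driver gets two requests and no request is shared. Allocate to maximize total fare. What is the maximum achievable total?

Optimal: Car 44→Request R6 ($33), Car 85→Request R4 ($63), Car 58→Request R3 ($35), Car 70→Request R2 ($55), Car 63→Request R1 ($64) — total 33+63+35+55+64 = $250.
Column-greedy (each request in turn goes to its best remaining driver) gives $249, worse by 1.
Swapping Car 70↔Car 85 (Car 70→Request R4 $21, Car 85→Request R2 $61) loses 36.

Maximum total: $250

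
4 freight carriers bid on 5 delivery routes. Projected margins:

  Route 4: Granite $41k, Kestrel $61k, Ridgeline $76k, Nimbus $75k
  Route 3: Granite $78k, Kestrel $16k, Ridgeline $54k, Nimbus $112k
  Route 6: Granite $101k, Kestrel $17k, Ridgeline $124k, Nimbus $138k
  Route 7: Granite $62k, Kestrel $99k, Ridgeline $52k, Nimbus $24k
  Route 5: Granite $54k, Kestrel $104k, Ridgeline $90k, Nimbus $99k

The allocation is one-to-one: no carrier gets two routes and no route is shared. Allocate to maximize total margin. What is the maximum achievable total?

Maximum total: $405k

This is the linear assignment problem.
Optimal: Granite→Route 3 ($78k), Kestrel→Route 7 ($99k), Ridgeline→Route 5 ($90k), Nimbus→Route 6 ($138k) — total 78+99+90+138 = $405k.
Max-entry greedy (repeatedly take the single best remaining cell) gives $396k, worse by 9.
Next-best assignment: Granite→Route 6, Kestrel→Route 7, Ridgeline→Route 5, Nimbus→Route 3 = $402k.
Swapping Nimbus↔Granite (Nimbus→Route 3 $112k, Granite→Route 6 $101k) loses 3.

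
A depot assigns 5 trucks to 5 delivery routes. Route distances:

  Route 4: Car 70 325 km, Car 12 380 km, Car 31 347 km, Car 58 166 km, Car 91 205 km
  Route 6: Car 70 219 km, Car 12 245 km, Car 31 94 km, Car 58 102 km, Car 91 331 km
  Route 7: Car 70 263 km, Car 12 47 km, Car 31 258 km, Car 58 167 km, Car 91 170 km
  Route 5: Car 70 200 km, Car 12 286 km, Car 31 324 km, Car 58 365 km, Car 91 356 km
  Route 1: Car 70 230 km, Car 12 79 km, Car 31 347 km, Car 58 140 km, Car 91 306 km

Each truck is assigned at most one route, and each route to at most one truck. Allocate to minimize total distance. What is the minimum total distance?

Optimal: Car 70→Route 5 (200 km), Car 12→Route 7 (47 km), Car 31→Route 6 (94 km), Car 58→Route 1 (140 km), Car 91→Route 4 (205 km) — total 200+47+94+140+205 = 686 km.
Column-greedy (each route in turn goes to its cheapest remaining truck) gives 813 km, worse by 127.
Every other assignment is strictly worse.

Minimum total: 686 km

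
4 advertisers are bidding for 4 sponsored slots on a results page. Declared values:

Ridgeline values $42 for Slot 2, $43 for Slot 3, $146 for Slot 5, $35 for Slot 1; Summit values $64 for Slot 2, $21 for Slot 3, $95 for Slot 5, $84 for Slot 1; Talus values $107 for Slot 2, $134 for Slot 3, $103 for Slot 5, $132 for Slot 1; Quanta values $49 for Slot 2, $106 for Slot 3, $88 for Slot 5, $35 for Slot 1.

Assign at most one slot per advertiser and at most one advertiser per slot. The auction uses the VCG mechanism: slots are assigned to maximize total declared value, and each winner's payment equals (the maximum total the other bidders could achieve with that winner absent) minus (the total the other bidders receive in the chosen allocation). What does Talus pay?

Talus pays $20.

Efficient allocation: Ridgeline→Slot 5 ($146), Summit→Slot 2 ($64), Talus→Slot 1 ($132), Quanta→Slot 3 ($106); total welfare W = $448.
Talus receives Slot 1 at value $132, so the others get W − 132 = $316.
Without Talus: best allocation of the remaining 3 bidders over all 4 slots is Ridgeline→Slot 5 ($146), Summit→Slot 1 ($84), Quanta→Slot 3 ($106), total $336.
VCG payment = (others' best without Talus) − (others' welfare with Talus) = 336 − 316 = $20.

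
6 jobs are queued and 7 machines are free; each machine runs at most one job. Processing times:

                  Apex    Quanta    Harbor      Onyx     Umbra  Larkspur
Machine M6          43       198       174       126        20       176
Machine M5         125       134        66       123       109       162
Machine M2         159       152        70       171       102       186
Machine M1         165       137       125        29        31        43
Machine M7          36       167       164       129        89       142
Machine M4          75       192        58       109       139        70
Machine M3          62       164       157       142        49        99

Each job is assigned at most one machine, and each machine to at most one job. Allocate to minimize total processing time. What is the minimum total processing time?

Minimum total: 359 min

Optimal: Apex→Machine M7 (36 min), Quanta→Machine M5 (134 min), Harbor→Machine M2 (70 min), Onyx→Machine M1 (29 min), Umbra→Machine M6 (20 min), Larkspur→Machine M4 (70 min) — total 36+134+70+29+20+70 = 359 min.
No other one-to-one assignment undercuts 359 min.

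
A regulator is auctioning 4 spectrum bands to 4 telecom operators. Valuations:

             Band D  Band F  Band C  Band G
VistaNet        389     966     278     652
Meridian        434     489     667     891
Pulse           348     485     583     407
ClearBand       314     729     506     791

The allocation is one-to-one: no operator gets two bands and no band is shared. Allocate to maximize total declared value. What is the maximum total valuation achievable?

Maximum total: $2774M

This is a one-to-one assignment (maximum-weight bipartite matching).
Optimal: VistaNet→Band F ($966M), Meridian→Band D ($434M), Pulse→Band C ($583M), ClearBand→Band G ($791M) — total 966+434+583+791 = $2774M.
No other one-to-one assignment exceeds $2774M.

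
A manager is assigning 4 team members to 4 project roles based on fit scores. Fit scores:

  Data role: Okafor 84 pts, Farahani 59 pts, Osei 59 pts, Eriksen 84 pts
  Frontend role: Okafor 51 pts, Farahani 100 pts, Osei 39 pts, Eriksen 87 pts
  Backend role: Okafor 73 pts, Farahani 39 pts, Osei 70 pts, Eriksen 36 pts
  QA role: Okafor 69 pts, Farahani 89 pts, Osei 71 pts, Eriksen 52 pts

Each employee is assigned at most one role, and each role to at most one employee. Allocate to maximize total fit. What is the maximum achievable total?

Max total: 330 pts

Optimal: Okafor→Data role (84 pts), Farahani→QA role (89 pts), Osei→Backend role (70 pts), Eriksen→Frontend role (87 pts) — total 84+89+70+87 = 330 pts.
Max-entry greedy (repeatedly take the single best remaining cell) gives 291 pts, worse by 39.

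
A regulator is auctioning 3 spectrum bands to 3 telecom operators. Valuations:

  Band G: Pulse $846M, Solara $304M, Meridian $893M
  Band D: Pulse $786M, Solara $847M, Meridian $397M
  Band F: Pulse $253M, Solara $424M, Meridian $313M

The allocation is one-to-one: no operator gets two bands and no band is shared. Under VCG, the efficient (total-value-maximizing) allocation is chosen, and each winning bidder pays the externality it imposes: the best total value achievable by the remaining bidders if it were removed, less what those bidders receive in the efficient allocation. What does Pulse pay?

Efficient allocation: Pulse→Band D ($786M), Solara→Band F ($424M), Meridian→Band G ($893M); total welfare W = $2103M.
Pulse receives Band D at value $786M, so the others get W − 786 = $1317M.
Without Pulse: best allocation of the remaining 2 bidders over all 3 bands is Solara→Band D ($847M), Meridian→Band G ($893M), total $1740M.
VCG payment = (others' best without Pulse) − (others' welfare with Pulse) = 1740 − 1317 = $423M.

Pulse pays $423M.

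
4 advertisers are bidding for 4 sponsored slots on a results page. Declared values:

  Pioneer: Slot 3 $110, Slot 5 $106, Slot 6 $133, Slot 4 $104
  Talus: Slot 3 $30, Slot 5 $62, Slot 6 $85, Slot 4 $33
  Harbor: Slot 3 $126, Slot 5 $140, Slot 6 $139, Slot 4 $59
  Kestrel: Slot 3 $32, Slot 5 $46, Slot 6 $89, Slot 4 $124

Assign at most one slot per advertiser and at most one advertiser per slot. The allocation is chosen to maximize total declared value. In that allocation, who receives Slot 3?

Pioneer receives Slot 3.

Optimal: Pioneer→Slot 3 ($110), Talus→Slot 6 ($85), Harbor→Slot 5 ($140), Kestrel→Slot 4 ($124) — total 110+85+140+124 = $459.
Max-entry greedy (repeatedly take the single best remaining cell) gives $427, worse by 32.
Next-best assignment: Pioneer→Slot 6, Talus→Slot 5, Harbor→Slot 3, Kestrel→Slot 4 = $445.
Every other assignment is strictly worse.
Pioneer's own top slot is Slot 6 ($133), but forcing Pioneer→Slot 6 and reassigning the rest optimally gives only $445 — worse by 14.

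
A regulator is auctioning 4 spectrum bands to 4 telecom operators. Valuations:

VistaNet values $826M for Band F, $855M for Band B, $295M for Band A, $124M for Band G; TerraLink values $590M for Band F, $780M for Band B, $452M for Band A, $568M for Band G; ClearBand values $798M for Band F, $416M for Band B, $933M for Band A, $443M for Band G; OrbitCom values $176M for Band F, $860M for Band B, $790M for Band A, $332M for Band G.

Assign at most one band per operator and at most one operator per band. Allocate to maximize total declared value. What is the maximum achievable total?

Maximum total: $3187M

Optimal: VistaNet→Band F ($826M), TerraLink→Band G ($568M), ClearBand→Band A ($933M), OrbitCom→Band B ($860M) — total 826+568+933+860 = $3187M.
Row-greedy (each operator in turn takes its best remaining band) gives $2710M, worse by 477.
Next-best assignment: VistaNet→Band B, TerraLink→Band G, ClearBand→Band F, OrbitCom→Band A = $3011M.
No other one-to-one assignment exceeds $3187M.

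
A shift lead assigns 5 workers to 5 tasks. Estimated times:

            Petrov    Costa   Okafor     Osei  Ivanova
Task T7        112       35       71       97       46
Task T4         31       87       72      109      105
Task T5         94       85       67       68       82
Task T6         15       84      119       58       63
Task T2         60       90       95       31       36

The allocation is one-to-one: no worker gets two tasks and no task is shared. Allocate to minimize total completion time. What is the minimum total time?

Optimal: Petrov→Task T6 (15 min), Costa→Task T7 (35 min), Okafor→Task T4 (72 min), Osei→Task T5 (68 min), Ivanova→Task T2 (36 min) — total 15+35+72+68+36 = 226 min.
Min-entry greedy (repeatedly take the single cheapest remaining cell) gives 253 min, worse by 27.
Swapping Osei↔Costa (Osei→Task T7 97 min, Costa→Task T5 85 min) adds 79.
Every other assignment is strictly worse.

Min total: 226 min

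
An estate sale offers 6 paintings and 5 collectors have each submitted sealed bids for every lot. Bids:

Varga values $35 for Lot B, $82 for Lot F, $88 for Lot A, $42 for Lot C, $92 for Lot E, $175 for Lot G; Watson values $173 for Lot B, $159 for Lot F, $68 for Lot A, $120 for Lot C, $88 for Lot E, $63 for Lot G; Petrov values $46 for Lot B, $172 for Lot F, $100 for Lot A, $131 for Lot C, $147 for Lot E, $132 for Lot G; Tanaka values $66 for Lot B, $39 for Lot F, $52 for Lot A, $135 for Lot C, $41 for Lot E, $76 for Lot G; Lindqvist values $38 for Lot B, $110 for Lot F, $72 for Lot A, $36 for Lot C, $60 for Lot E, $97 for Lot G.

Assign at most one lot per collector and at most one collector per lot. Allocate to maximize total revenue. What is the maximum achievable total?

This is a one-to-one assignment (maximum-weight bipartite matching).
Optimal: Varga→Lot G ($175), Watson→Lot B ($173), Petrov→Lot E ($147), Tanaka→Lot C ($135), Lindqvist→Lot F ($110) — total 175+173+147+135+110 = $740.
Swapping Petrov↔Lindqvist (Petrov→Lot F $172, Lindqvist→Lot E $60) loses 25.

Max total: $740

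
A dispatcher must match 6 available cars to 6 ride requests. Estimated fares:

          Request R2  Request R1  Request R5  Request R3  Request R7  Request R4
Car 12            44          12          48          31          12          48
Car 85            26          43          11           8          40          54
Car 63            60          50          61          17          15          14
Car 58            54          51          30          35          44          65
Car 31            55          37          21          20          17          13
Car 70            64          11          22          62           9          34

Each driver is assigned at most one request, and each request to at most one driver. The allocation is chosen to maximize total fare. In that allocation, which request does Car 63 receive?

Car 63 receives Request R1.

Treat this as an assignment problem: match each driver to one request.
Optimal: Car 12→Request R5 ($48), Car 85→Request R7 ($40), Car 63→Request R1 ($50), Car 58→Request R4 ($65), Car 31→Request R2 ($55), Car 70→Request R3 ($62) — total 48+40+50+65+55+62 = $320.
Max-entry greedy (repeatedly take the single best remaining cell) gives $281, worse by 39.
Next-best assignment: Car 12→Request R4, Car 85→Request R7, Car 63→Request R5, Car 58→Request R1, Car 31→Request R2, Car 70→Request R3 = $317.
Swapping Car 31↔Car 12 (Car 31→Request R5 $21, Car 12→Request R2 $44) loses 38.
Car 63's own top request is Request R5 ($61), but forcing Car 63→Request R5 and reassigning the rest optimally gives only $317 — worse by 3.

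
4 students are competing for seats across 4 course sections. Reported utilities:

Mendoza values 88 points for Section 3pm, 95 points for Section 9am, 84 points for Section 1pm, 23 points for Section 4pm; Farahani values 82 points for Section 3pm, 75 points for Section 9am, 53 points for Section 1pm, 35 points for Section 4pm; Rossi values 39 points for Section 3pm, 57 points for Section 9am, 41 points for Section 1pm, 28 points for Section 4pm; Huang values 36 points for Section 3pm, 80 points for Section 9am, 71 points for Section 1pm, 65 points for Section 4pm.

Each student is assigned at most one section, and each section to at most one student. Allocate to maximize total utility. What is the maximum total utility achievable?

Maximum total: 288 points

Optimal: Mendoza→Section 1pm (84 points), Farahani→Section 3pm (82 points), Rossi→Section 9am (57 points), Huang→Section 4pm (65 points) — total 84+82+57+65 = 288 points.
Column-greedy (each section in turn goes to its best remaining student) gives 249 points, worse by 39.
Next-best assignment: Mendoza→Section 9am, Farahani→Section 3pm, Rossi→Section 1pm, Huang→Section 4pm = 283 points.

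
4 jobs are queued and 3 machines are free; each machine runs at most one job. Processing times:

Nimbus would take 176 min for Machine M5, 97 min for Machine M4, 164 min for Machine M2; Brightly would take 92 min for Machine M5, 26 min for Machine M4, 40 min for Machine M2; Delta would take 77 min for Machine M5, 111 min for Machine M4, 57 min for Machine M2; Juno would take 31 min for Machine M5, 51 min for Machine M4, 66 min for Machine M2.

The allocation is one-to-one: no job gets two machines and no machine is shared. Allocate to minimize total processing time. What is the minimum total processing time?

This is the linear assignment problem.
Optimal: Juno→Machine M5 (31 min), Brightly→Machine M4 (26 min), Delta→Machine M2 (57 min) — total 31+26+57 = 114 min.
Row-greedy (each job in turn takes its cheapest remaining machine) gives 214 min, worse by 100.
Next-best assignment: Delta→Machine M5, Juno→Machine M4, Brightly→Machine M2 = 168 min.

Min total: 114 min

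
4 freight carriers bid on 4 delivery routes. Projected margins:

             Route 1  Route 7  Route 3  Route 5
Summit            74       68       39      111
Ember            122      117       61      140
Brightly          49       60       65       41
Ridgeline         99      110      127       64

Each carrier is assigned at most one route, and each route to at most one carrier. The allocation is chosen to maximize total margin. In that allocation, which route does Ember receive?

Ember receives Route 1.

Treat this as an assignment problem: match each carrier to one route.
Optimal: Summit→Route 5 ($111k), Ember→Route 1 ($122k), Brightly→Route 7 ($60k), Ridgeline→Route 3 ($127k) — total 111+122+60+127 = $420k.
Column-greedy (each route in turn goes to its best remaining carrier) gives $408k, worse by 12.
Swapping Summit↔Ember (Summit→Route 1 $74k, Ember→Route 5 $140k) loses 19.
Ember's own top route is Route 5 ($140k), but forcing Ember→Route 5 and reassigning the rest optimally gives only $401k — worse by 19.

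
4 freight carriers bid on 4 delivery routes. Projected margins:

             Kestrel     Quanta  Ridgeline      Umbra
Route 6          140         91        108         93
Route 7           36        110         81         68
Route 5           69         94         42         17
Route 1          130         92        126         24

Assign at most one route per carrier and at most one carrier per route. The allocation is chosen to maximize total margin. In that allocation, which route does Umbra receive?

Optimal: Kestrel→Route 6 ($140k), Quanta→Route 5 ($94k), Ridgeline→Route 1 ($126k), Umbra→Route 7 ($68k) — total 140+94+126+68 = $428k.
Column-greedy (each route in turn goes to its best remaining carrier) gives $316k, worse by 112.
Swapping Umbra↔Quanta (Umbra→Route 5 $17k, Quanta→Route 7 $110k) loses 35.
Umbra's own top route is Route 6 ($93k), but forcing Umbra→Route 6 and reassigning the rest optimally gives only $398k — worse by 30.

Umbra receives Route 7.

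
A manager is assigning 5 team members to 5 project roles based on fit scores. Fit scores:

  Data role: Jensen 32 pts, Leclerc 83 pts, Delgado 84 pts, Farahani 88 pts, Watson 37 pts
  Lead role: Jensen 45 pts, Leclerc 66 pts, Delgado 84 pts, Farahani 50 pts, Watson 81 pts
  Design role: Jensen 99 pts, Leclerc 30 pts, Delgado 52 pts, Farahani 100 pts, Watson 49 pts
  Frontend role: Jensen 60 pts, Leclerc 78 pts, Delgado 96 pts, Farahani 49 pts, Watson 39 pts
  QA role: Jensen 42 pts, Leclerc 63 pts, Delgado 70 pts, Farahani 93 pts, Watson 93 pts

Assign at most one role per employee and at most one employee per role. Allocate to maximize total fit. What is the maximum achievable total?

Max total: 452 pts

Optimal: Jensen→Design role (99 pts), Leclerc→Data role (83 pts), Delgado→Frontend role (96 pts), Farahani→QA role (93 pts), Watson→Lead role (81 pts) — total 99+83+96+93+81 = 452 pts.
Max-entry greedy (repeatedly take the single best remaining cell) gives 417 pts, worse by 35.
Next-best assignment: Jensen→Design role, Leclerc→Lead role, Delgado→Frontend role, Farahani→Data role, Watson→QA role = 442 pts.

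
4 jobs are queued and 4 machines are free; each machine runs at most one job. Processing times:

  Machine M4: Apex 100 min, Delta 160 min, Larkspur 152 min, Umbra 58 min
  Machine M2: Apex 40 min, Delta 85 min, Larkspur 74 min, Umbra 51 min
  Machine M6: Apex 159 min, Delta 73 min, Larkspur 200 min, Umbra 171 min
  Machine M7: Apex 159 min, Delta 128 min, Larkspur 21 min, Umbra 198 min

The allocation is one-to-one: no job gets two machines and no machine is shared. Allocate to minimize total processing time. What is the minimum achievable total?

Optimal: Apex→Machine M2 (40 min), Delta→Machine M6 (73 min), Larkspur→Machine M7 (21 min), Umbra→Machine M4 (58 min) — total 40+73+21+58 = 192 min.

Min total: 192 min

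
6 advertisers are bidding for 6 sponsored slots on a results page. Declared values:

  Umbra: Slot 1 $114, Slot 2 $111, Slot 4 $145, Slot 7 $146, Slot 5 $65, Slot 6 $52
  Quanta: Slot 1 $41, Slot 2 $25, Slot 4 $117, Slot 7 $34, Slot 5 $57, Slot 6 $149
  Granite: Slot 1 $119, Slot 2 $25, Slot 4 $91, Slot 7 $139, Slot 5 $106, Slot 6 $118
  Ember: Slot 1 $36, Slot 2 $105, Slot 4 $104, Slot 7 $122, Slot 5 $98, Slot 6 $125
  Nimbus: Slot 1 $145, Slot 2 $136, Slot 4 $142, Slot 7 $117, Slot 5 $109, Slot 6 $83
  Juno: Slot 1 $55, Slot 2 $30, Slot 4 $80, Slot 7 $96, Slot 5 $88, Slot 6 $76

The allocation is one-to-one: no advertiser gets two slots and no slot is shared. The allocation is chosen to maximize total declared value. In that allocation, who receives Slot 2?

Treat this as an assignment problem: match each advertiser to one slot.
Optimal: Umbra→Slot 4 ($145), Quanta→Slot 6 ($149), Granite→Slot 7 ($139), Ember→Slot 2 ($105), Nimbus→Slot 1 ($145), Juno→Slot 5 ($88) — total 145+149+139+105+145+88 = $771.
Row-greedy (each advertiser in turn takes its best remaining slot) gives $749, worse by 22.
Swapping Nimbus↔Juno (Nimbus→Slot 5 $109, Juno→Slot 1 $55) loses 69.
Every other assignment is strictly worse.
Ember's own top slot is Slot 6 ($125), but forcing Ember→Slot 6 and reassigning the rest optimally gives only $731 — worse by 40.

Ember receives Slot 2.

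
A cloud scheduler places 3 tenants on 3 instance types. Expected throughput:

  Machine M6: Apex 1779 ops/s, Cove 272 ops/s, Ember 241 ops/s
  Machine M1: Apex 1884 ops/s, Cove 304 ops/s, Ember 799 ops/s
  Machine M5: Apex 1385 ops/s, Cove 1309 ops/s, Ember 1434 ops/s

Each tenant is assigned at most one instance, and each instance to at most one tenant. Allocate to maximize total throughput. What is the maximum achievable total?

Max total: 3887 ops/s

Optimal: Apex→Machine M6 (1779 ops/s), Cove→Machine M5 (1309 ops/s), Ember→Machine M1 (799 ops/s) — total 1779+1309+799 = 3887 ops/s.
Row-greedy (each tenant in turn takes its best remaining instance) gives 3434 ops/s, worse by 453.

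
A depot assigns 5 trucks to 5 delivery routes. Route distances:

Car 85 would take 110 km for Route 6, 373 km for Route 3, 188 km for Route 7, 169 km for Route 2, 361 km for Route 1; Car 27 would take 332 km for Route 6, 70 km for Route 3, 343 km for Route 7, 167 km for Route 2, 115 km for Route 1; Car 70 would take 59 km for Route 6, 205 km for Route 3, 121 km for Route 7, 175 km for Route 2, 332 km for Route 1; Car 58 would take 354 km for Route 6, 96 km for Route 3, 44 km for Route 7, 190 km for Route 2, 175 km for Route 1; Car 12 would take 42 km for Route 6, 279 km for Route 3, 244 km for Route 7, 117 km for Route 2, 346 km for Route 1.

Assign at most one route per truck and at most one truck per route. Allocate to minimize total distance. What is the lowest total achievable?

Minimum total: 543 km

Treat this as an assignment problem: match each truck to one route.
Optimal: Car 85→Route 2 (169 km), Car 27→Route 1 (115 km), Car 70→Route 7 (121 km), Car 58→Route 3 (96 km), Car 12→Route 6 (42 km) — total 169+115+121+96+42 = 543 km.
Next-best assignment: Car 85→Route 6, Car 27→Route 1, Car 70→Route 7, Car 58→Route 3, Car 12→Route 2 = 559 km.
Swapping Car 58↔Car 27 (Car 58→Route 1 175 km, Car 27→Route 3 70 km) adds 34.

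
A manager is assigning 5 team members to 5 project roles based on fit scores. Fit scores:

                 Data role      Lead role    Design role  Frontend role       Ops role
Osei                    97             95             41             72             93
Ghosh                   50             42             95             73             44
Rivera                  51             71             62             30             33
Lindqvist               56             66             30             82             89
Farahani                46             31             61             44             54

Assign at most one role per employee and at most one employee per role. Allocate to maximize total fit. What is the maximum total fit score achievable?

Treat this as an assignment problem: match each employee to one role.
Optimal: Osei→Data role (97 pts), Ghosh→Design role (95 pts), Rivera→Lead role (71 pts), Lindqvist→Frontend role (82 pts), Farahani→Ops role (54 pts) — total 97+95+71+82+54 = 399 pts.
Max-entry greedy (repeatedly take the single best remaining cell) gives 396 pts, worse by 3.
Next-best assignment: Osei→Data role, Ghosh→Design role, Rivera→Lead role, Lindqvist→Ops role, Farahani→Frontend role = 396 pts.
No other one-to-one assignment exceeds 399 pts.

Max total: 399 pts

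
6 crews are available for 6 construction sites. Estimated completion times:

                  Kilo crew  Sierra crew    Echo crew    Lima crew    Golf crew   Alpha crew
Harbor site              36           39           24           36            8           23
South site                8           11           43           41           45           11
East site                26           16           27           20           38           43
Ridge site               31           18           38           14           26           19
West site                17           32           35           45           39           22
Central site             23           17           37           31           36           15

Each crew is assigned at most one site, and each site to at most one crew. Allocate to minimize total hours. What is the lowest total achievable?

Treat this as an assignment problem: match each crew to one site.
Optimal: Kilo crew→West site (17 hours), Sierra crew→South site (11 hours), Echo crew→East site (27 hours), Lima crew→Ridge site (14 hours), Golf crew→Harbor site (8 hours), Alpha crew→Central site (15 hours) — total 17+11+27+14+8+15 = 92 hours.
Row-greedy (each crew in turn takes its cheapest remaining site) gives 120 hours, worse by 28.
Swapping Sierra crew↔Golf crew (Sierra crew→Harbor site 39 hours, Golf crew→South site 45 hours) adds 65.

Minimum total: 92 hours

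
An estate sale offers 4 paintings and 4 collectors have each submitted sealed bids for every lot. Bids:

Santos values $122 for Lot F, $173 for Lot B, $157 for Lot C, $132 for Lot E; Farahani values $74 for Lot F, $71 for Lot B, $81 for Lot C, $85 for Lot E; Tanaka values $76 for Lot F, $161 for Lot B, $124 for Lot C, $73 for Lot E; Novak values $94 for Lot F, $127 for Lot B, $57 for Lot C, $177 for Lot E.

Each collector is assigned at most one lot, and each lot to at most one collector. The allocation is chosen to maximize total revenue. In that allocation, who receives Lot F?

This is the linear assignment problem.
Optimal: Santos→Lot C ($157), Farahani→Lot F ($74), Tanaka→Lot B ($161), Novak→Lot E ($177) — total 157+74+161+177 = $569.
Max-entry greedy (repeatedly take the single best remaining cell) gives $548, worse by 21.
Next-best assignment: Santos→Lot B, Farahani→Lot F, Tanaka→Lot C, Novak→Lot E = $548.
Checked against all permutations: $569 is optimal.
Farahani's own top lot is Lot E ($85), but forcing Farahani→Lot E and reassigning the rest optimally gives only $497 — worse by 72.

Farahani receives Lot F.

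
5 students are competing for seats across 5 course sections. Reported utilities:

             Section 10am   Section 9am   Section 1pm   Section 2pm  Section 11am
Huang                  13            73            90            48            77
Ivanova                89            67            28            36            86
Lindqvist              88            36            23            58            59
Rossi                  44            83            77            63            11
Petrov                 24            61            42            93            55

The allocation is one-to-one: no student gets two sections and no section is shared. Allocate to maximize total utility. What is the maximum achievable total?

Max total: 440 points

Treat this as an assignment problem: match each student to one section.
Optimal: Huang→Section 1pm (90 points), Ivanova→Section 11am (86 points), Lindqvist→Section 10am (88 points), Rossi→Section 9am (83 points), Petrov→Section 2pm (93 points) — total 90+86+88+83+93 = 440 points.
Column-greedy (each section in turn goes to its best remaining student) gives 414 points, worse by 26.
No other one-to-one assignment exceeds 440 points.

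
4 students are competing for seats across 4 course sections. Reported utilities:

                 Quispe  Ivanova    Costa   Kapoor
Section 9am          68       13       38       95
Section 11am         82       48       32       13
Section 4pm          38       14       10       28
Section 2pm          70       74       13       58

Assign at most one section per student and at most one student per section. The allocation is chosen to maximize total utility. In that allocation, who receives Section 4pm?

This is the linear assignment problem.
Optimal: Quispe→Section 11am (82 points), Ivanova→Section 2pm (74 points), Costa→Section 4pm (10 points), Kapoor→Section 9am (95 points) — total 82+74+10+95 = 261 points.
Row-greedy (each student in turn takes its best remaining section) gives 222 points, worse by 39.
Next-best assignment: Quispe→Section 4pm, Ivanova→Section 2pm, Costa→Section 11am, Kapoor→Section 9am = 239 points.
Costa's own top section is Section 9am (38 points), but forcing Costa→Section 9am and reassigning the rest optimally gives only 222 points — worse by 39.

Costa receives Section 4pm.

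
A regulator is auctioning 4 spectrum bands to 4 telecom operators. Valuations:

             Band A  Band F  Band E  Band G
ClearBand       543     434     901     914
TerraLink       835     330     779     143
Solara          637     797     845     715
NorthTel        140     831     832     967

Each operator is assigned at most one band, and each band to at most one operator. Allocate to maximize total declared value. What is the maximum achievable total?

Maximum total: $3500M

This is the linear assignment problem.
Optimal: ClearBand→Band E ($901M), TerraLink→Band A ($835M), Solara→Band F ($797M), NorthTel→Band G ($967M) — total 901+835+797+967 = $3500M.
Column-greedy (each band in turn goes to its best remaining operator) gives $3282M, worse by 218.
Checked against all permutations: $3500M is optimal.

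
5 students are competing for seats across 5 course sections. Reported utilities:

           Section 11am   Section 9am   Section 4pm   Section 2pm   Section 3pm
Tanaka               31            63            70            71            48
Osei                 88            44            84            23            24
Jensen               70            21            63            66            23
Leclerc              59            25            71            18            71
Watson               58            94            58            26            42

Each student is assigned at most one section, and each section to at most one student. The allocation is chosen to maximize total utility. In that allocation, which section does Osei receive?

Optimal: Tanaka→Section 2pm (71 points), Osei→Section 4pm (84 points), Jensen→Section 11am (70 points), Leclerc→Section 3pm (71 points), Watson→Section 9am (94 points) — total 71+84+70+71+94 = 390 points.
Column-greedy (each section in turn goes to its best remaining student) gives 347 points, worse by 43.
Every other assignment is strictly worse.
Osei's own top section is Section 11am (88 points), but forcing Osei→Section 11am and reassigning the rest optimally gives only 389 points — worse by 1.

Osei receives Section 4pm.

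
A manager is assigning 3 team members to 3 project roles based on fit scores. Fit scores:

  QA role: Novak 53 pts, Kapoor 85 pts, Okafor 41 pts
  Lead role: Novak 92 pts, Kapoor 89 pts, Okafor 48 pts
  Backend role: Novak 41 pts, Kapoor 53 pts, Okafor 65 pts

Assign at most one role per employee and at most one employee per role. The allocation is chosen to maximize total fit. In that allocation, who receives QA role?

Treat this as an assignment problem: match each employee to one role.
Optimal: Novak→Lead role (92 pts), Kapoor→QA role (85 pts), Okafor→Backend role (65 pts) — total 92+85+65 = 242 pts.
Swapping Kapoor↔Okafor (Kapoor→Backend role 53 pts, Okafor→QA role 41 pts) loses 56.
Kapoor's own top role is Lead role (89 pts), but forcing Kapoor→Lead role and reassigning the rest optimally gives only 207 pts — worse by 35.

Kapoor receives QA role.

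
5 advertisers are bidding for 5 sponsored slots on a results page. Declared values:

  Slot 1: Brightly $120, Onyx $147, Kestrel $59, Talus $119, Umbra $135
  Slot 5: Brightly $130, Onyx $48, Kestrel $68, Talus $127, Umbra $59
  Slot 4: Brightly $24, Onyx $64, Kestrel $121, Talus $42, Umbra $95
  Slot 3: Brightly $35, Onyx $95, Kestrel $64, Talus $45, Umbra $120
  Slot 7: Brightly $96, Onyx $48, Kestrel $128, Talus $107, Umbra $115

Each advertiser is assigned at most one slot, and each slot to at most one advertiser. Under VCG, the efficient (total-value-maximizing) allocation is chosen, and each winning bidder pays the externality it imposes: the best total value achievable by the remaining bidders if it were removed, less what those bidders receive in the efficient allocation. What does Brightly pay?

Brightly pays $27.

Efficient allocation: Brightly→Slot 5 ($130), Onyx→Slot 1 ($147), Kestrel→Slot 4 ($121), Talus→Slot 7 ($107), Umbra→Slot 3 ($120); total welfare W = $625.
Brightly receives Slot 5 at value $130, so the others get W − 130 = $495.
Without Brightly: best allocation of the remaining 4 bidders over all 5 slots is Onyx→Slot 1 ($147), Kestrel→Slot 7 ($128), Talus→Slot 5 ($127), Umbra→Slot 3 ($120), total $522.
VCG payment = (others' best without Brightly) − (others' welfare with Brightly) = 522 − 495 = $27.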